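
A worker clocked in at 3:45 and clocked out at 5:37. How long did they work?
From 3:45 to 5:37:
(5 x 60 + 37) - (3 x 60 + 45) = 337 - 225 = 112 minutes
= 1 hour and 52 minutes

Final answer: 1 hour and 52 minutes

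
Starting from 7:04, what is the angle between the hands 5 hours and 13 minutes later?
First find the time 5 hours and 13 minutes after 7:04.
Total minutes: 7 x 60 + 4 + 5 x 60 + 13 = 737.
737 mod 720 = 17 minutes = 12:17.
Now compute the angle at 12:17:
Hour hand: 0 x 30 + 17 x 0.5 = 8.5 degrees
Minute hand: 17 x 6 = 102 degrees
Difference: |8.5 - 102| = 93.5 degrees
The angle is 93.5 degrees

Final answer: 93.5 degrees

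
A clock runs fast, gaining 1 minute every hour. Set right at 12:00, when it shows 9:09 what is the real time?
For every 60 true minutes, the faulty clock advances 61 minutes, so 1 faulty-clock minute corresponds to 60/61 true minutes.
From 12:00 to 9:09 on the faulty dial is 549 minutes.
True elapsed: 549 x 60/61 = 540 minutes = 9 hours.
True time: 12:00 + 9 hours = 9:00.

Final answer: 9:00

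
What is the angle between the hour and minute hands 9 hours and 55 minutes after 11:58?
First find the time 9 hours and 55 minutes after 11:58.
Total minutes: 11 x 60 + 58 + 9 x 60 + 55 = 1313.
1313 mod 720 = 593 minutes = 9:53.
Now compute the angle at 9:53:
Hour hand: 9 x 30 + 53 x 0.5 = 296.5 degrees
Minute hand: 53 x 6 = 318 degrees
Difference: |296.5 - 318| = 21.5 degrees
The angle is 21.5 degrees

Final answer: 21.5 degrees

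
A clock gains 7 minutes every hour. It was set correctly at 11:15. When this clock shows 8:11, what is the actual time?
For every 60 true minutes, the faulty clock advances 67 minutes, so 1 faulty-clock minute corresponds to 60/67 true minutes.
From 11:15 to 8:11 on the faulty dial is 536 minutes.
True elapsed: 536 x 60/67 = 480 minutes = 8 hours.
True time: 11:15 + 8 hours = 7:15.

Final answer: 7:15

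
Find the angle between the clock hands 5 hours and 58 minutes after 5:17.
First find the time 5 hours and 58 minutes after 5:17.
Total minutes: 5 x 60 + 17 + 5 x 60 + 58 = 675.
675 mod 720 = 675 minutes = 11:15.
Now compute the angle at 11:15:
Hour hand: 11 x 30 + 15 x 0.5 = 337.5 degrees
Minute hand: 15 x 6 = 90 degrees
Difference: |337.5 - 90| = 247.5 degrees
Smaller angle: 360 - 247.5 = 112.5 degrees

Final answer: 112.5 degrees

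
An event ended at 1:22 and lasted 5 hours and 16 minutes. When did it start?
Starting time: 1:22 = 82 total minutes past 12:00
Subtracting: 5 hours and 16 minutes = 316 minutes
82 - 316 = -234 (negative, add 12 hours = 720) = 486 minutes
= 8 hours and 6 minutes past 12:00 = 8:06

Final answer: 8:06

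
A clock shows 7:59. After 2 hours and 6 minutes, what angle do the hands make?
First find the time 2 hours and 6 minutes after 7:59.
Total minutes: 7 x 60 + 59 + 2 x 60 + 6 = 605.
605 mod 720 = 605 minutes = 10:05.
Now compute the angle at 10:05:
Hour hand: 10 x 30 + 5 x 0.5 = 302.5 degrees
Minute hand: 5 x 6 = 30 degrees
Difference: |302.5 - 30| = 272.5 degrees
Smaller angle: 360 - 272.5 = 87.5 degrees

Final answer: 87.5 degrees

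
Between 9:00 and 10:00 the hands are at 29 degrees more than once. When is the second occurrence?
At t minutes past 9:00, the hour hand is at 30 x 9 + 0.5t degrees and the minute hand is at 6t degrees.
The smaller angle between them is 29 degrees when |30H - 5.5t| = 29 or |30H - 5.5t| = 331.
With H = 9, solve 30 x 9 - 5.5t = +/- target for each target:
  t = (30 x 9 - 29) / 5.5 = 43.82
  t = (30 x 9 + 29) / 5.5 = 54.36
  t = (30 x 9 - 331) / 5.5 = -11.09 (outside (0, 60))
  t = (30 x 9 + 331) / 5.5 = 109.27 (outside (0, 60))
Valid solutions in (0, 60): {43.82, 54.36} minutes.
The second occurrence is t = 54.36 minutes.
The hands form a 29-degree angle at 54.36 minutes past 9:00.

Final answer: 54.36 minutes past 9:00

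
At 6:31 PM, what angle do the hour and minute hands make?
Hour hand position: 6 x 30 + 31 x 0.5 = 195.5 degrees
Minute hand position: 31 x 6 = 186 degrees
Difference: |195.5 - 186| = 9.5 degrees
The angle between the hands is 9.5 degrees

Final answer: 9.5 degrees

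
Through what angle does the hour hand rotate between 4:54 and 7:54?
The hour hand moves 0.5 degrees per minute.
Time elapsed: 7:54 - 4:54 = 180 minutes
Angular displacement: 180 x 0.5 = 90 degrees

Final answer: 90 degrees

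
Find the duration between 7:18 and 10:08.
From 7:18 to 10:08:
(10 x 60 + 8) - (7 x 60 + 18) = 608 - 438 = 170 minutes
= 2 hours and 50 minutes

Final answer: 2 hours and 50 minutes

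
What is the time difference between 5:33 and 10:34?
From 5:33 to 10:34:
(10 x 60 + 34) - (5 x 60 + 33) = 634 - 333 = 301 minutes
= 5 hours and 1 minute

Final answer: 5 hours and 1 minute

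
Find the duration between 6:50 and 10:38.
From 6:50 to 10:38:
(10 x 60 + 38) - (6 x 60 + 50) = 638 - 410 = 228 minutes
= 3 hours and 48 minutes

Final answer: 3 hours and 48 minutes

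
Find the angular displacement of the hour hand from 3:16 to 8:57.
The hour hand moves 0.5 degrees per minute.
Time elapsed: 8:57 - 3:16 = 341 minutes
Angular displacement: 341 x 0.5 = 170.5 degrees

Final answer: 170.5 degrees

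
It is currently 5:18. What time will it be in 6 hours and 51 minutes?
Starting time: 5:18
Adding 51 minutes to 18 minutes: 18 + 51 = 69 minutes = 1 hour and 9 minutes
Adding 6 hours: 5 + 6 + 1 (carry) = 12
Final time: 12:09

Final answer: 12:09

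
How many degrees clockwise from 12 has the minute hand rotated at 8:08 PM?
The minute hand moves 6 degrees per minute.
At 8:08: 8 x 6 = 48 degrees

Final answer: 48 degrees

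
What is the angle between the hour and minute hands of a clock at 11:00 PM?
Hour hand position: 11 x 30 + 0 x 0.5 = 330 degrees
Minute hand position: 0 x 6 = 0 degrees
Difference: |330 - 0| = 330 degrees
Since 330 > 180, the smaller angle is 360 - 330 = 30 degrees

Final answer: 30 degrees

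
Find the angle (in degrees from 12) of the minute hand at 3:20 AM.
The minute hand moves 6 degrees per minute.
At 3:20: 20 x 6 = 120 degrees

Final answer: 120 degrees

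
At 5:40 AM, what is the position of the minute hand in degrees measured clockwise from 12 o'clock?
The minute hand moves 6 degrees per minute.
At 5:40: 40 x 6 = 240 degrees

Final answer: 240 degrees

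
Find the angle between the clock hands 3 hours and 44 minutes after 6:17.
First find the time 3 hours and 44 minutes after 6:17.
Total minutes: 6 x 60 + 17 + 3 x 60 + 44 = 601.
601 mod 720 = 601 minutes = 10:01.
Now compute the angle at 10:01:
Hour hand: 10 x 30 + 1 x 0.5 = 300.5 degrees
Minute hand: 1 x 6 = 6 degrees
Difference: |300.5 - 6| = 294.5 degrees
Smaller angle: 360 - 294.5 = 65.5 degrees

Final answer: 65.5 degrees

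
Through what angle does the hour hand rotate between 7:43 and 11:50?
The hour hand moves 0.5 degrees per minute.
Time elapsed: 11:50 - 7:43 = 247 minutes
Angular displacement: 247 x 0.5 = 123.5 degrees

Final answer: 123.5 degrees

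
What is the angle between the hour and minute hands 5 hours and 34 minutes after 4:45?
First find the time 5 hours and 34 minutes after 4:45.
Total minutes: 4 x 60 + 45 + 5 x 60 + 34 = 619.
619 mod 720 = 619 minutes = 10:19.
Now compute the angle at 10:19:
Hour hand: 10 x 30 + 19 x 0.5 = 309.5 degrees
Minute hand: 19 x 6 = 114 degrees
Difference: |309.5 - 114| = 195.5 degrees
Smaller angle: 360 - 195.5 = 164.5 degrees

Final answer: 164.5 degrees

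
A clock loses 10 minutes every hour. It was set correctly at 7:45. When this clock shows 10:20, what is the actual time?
For every 60 true minutes, the faulty clock advances 50 minutes, so 1 faulty-clock minute corresponds to 60/50 true minutes.
From 7:45 to 10:20 on the faulty dial is 155 minutes.
True elapsed: 155 x 60/50 = 186 minutes = 3 hours and 6 minutes.
True time: 7:45 + 3 hours and 6 minutes = 10:51.

Final answer: 10:51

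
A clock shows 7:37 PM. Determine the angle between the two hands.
Hour hand position: 7 x 30 + 37 x 0.5 = 228.5 degrees
Minute hand position: 37 x 6 = 222 degrees
Difference: |228.5 - 222| = 6.5 degrees
The angle between the hands is 6.5 degrees

Final answer: 6.5 degrees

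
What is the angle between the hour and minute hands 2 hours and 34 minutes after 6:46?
First find the time 2 hours and 34 minutes after 6:46.
Total minutes: 6 x 60 + 46 + 2 x 60 + 34 = 560.
560 mod 720 = 560 minutes = 9:20.
Now compute the angle at 9:20:
Hour hand: 9 x 30 + 20 x 0.5 = 280 degrees
Minute hand: 20 x 6 = 120 degrees
Difference: |280 - 120| = 160 degrees
The angle is 160 degrees

Final answer: 160 degrees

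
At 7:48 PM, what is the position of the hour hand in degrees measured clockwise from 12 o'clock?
The hour hand moves 30 degrees per hour and 0.5 degrees per minute.
At 7:48: (7) x 30 + 48 x 0.5 = 210 + 24 = 234 degrees

Final answer: 234 degrees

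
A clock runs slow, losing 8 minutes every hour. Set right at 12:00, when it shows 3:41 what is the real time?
For every 60 true minutes, the faulty clock advances 52 minutes, so 1 faulty-clock minute corresponds to 60/52 true minutes.
From 12:00 to 3:41 on the faulty dial is 221 minutes.
True elapsed: 221 x 60/52 = 255 minutes = 4 hours and 15 minutes.
True time: 12:00 + 4 hours and 15 minutes = 4:15.

Final answer: 4:15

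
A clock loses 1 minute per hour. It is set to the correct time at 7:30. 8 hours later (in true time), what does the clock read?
For every 60 true minutes, the faulty clock advances 60 - 1 = 59 minutes.
True elapsed: 8 hours = 480 minutes.
Faulty clock advances: 480 x 59/60 = 472 minutes (drift: 8 minutes behind).
Shown time: 7:30 + 472 minutes = 3:22.

Final answer: 3:22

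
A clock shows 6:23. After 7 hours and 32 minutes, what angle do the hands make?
First find the time 7 hours and 32 minutes after 6:23.
Total minutes: 6 x 60 + 23 + 7 x 60 + 32 = 835.
835 mod 720 = 115 minutes = 1:55.
Now compute the angle at 1:55:
Hour hand: 1 x 30 + 55 x 0.5 = 57.5 degrees
Minute hand: 55 x 6 = 330 degrees
Difference: |57.5 - 330| = 272.5 degrees
Smaller angle: 360 - 272.5 = 87.5 degrees

Final answer: 87.5 degrees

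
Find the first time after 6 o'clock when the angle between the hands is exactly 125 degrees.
At t minutes past 6:00, the hour hand is at 30 x 6 + 0.5t degrees and the minute hand is at 6t degrees.
The smaller angle between them is 125 degrees when |30H - 5.5t| = 125 or |30H - 5.5t| = 235.
With H = 6, solve 30 x 6 - 5.5t = +/- target for each target:
  t = (30 x 6 - 125) / 5.5 = 10
  t = (30 x 6 + 125) / 5.5 = 55.45
  t = (30 x 6 - 235) / 5.5 = -10 (outside (0, 60))
  t = (30 x 6 + 235) / 5.5 = 75.45 (outside (0, 60))
Valid solutions in (0, 60): {10, 55.45} minutes.
The first occurrence is t = 10 minutes.
The hands form a 125-degree angle at 10 minutes past 6:00.

Final answer: 10 minutes past 6:00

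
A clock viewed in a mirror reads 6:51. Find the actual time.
Reflection across the vertical (12-6) axis maps a hand at angle A degrees to (360 - A) degrees, which sends a reading of T minutes past 12:00 to (720 - T) minutes past 12:00.
Mirror reads 6:51 = 411 minutes past 12:00.
Actual time: (720 - 411) mod 720 = 309 minutes = 5:09.

Final answer: 5:09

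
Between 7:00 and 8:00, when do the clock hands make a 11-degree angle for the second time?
At t minutes past 7:00, the hour hand is at 30 x 7 + 0.5t degrees and the minute hand is at 6t degrees.
The smaller angle between them is 11 degrees when |30H - 5.5t| = 11 or |30H - 5.5t| = 349.
With H = 7, solve 30 x 7 - 5.5t = +/- target for each target:
  t = (30 x 7 - 11) / 5.5 = 36.18
  t = (30 x 7 + 11) / 5.5 = 40.18
  t = (30 x 7 - 349) / 5.5 = -25.27 (outside (0, 60))
  t = (30 x 7 + 349) / 5.5 = 101.64 (outside (0, 60))
Valid solutions in (0, 60): {36.18, 40.18} minutes.
The second occurrence is t = 40.18 minutes.
The hands form a 11-degree angle at 40.18 minutes past 7:00.

Final answer: 40.18 minutes past 7:00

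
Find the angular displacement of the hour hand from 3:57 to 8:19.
The hour hand moves 0.5 degrees per minute.
Time elapsed: 8:19 - 3:57 = 262 minutes
Angular displacement: 262 x 0.5 = 131 degrees

Final answer: 131 degrees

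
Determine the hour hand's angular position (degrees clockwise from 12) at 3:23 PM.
The hour hand moves 30 degrees per hour and 0.5 degrees per minute.
At 3:23: (3) x 30 + 23 x 0.5 = 90 + 11.5 = 101.5 degrees

Final answer: 101.5 degrees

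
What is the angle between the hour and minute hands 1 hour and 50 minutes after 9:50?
First find the time 1 hour and 50 minutes after 9:50.
Total minutes: 9 x 60 + 50 + 1 x 60 + 50 = 700.
700 mod 720 = 700 minutes = 11:40.
Now compute the angle at 11:40:
Hour hand: 11 x 30 + 40 x 0.5 = 350 degrees
Minute hand: 40 x 6 = 240 degrees
Difference: |350 - 240| = 110 degrees
The angle is 110 degrees

Final answer: 110 degrees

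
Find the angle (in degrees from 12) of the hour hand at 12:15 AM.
The hour hand moves 30 degrees per hour and 0.5 degrees per minute.
At 12:15: (0) x 30 + 15 x 0.5 = 0 + 7.5 = 7.5 degrees

Final answer: 7.5 degrees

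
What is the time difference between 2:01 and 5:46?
From 2:01 to 5:46:
(5 x 60 + 46) - (2 x 60 + 1) = 346 - 121 = 225 minutes
= 3 hours and 45 minutes

Final answer: 3 hours and 45 minutes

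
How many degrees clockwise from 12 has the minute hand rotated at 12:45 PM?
The minute hand moves 6 degrees per minute.
At 12:45: 45 x 6 = 270 degrees

Final answer: 270 degrees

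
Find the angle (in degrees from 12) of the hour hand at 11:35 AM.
The hour hand moves 30 degrees per hour and 0.5 degrees per minute.
At 11:35: (11) x 30 + 35 x 0.5 = 330 + 17.5 = 347.5 degrees

Final answer: 347.5 degrees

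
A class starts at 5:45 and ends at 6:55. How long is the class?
From 5:45 to 6:55:
(6 x 60 + 55) - (5 x 60 + 45) = 415 - 345 = 70 minutes
= 1 hour and 10 minutes

Final answer: 1 hour and 10 minutes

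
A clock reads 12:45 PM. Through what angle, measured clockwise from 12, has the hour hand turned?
The hour hand moves 30 degrees per hour and 0.5 degrees per minute.
At 12:45: (0) x 30 + 45 x 0.5 = 0 + 22.5 = 22.5 degrees

Final answer: 22.5 degrees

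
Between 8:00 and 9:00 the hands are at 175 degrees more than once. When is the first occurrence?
At t minutes past 8:00, the hour hand is at 30 x 8 + 0.5t degrees and the minute hand is at 6t degrees.
The smaller angle between them is 175 degrees when |30H - 5.5t| = 175 or |30H - 5.5t| = 185.
With H = 8, solve 30 x 8 - 5.5t = +/- target for each target:
  t = (30 x 8 - 175) / 5.5 = 11.82
  t = (30 x 8 + 175) / 5.5 = 75.45 (outside (0, 60))
  t = (30 x 8 - 185) / 5.5 = 10
  t = (30 x 8 + 185) / 5.5 = 77.27 (outside (0, 60))
Valid solutions in (0, 60): {10, 11.82} minutes.
The first occurrence is t = 10 minutes.
The hands form a 175-degree angle at 10 minutes past 8:00.

Final answer: 10 minutes past 8:00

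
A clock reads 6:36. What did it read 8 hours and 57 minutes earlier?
Starting time: 6:36 = 396 total minutes past 12:00
Subtracting: 8 hours and 57 minutes = 537 minutes
396 - 537 = -141 (negative, add 12 hours = 720) = 579 minutes
= 9 hours and 39 minutes past 12:00 = 9:39

Final answer: 9:39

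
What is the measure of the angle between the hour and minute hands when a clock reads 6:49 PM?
Hour hand position: 6 x 30 + 49 x 0.5 = 204.5 degrees
Minute hand position: 49 x 6 = 294 degrees
Difference: |204.5 - 294| = 89.5 degrees
The angle between the hands is 89.5 degrees

Final answer: 89.5 degrees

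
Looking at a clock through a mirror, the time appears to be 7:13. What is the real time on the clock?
Reflection across the vertical (12-6) axis maps a hand at angle A degrees to (360 - A) degrees, which sends a reading of T minutes past 12:00 to (720 - T) minutes past 12:00.
Mirror reads 7:13 = 433 minutes past 12:00.
Actual time: (720 - 433) mod 720 = 287 minutes = 4:47.

Final answer: 4:47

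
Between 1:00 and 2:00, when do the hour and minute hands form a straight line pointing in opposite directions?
For hands to be 180 degrees apart: |30H - 5.5t| = 180
With H = 1: t = (30 x 1 + 180)/5.5 = 38.18 or t = (30 x 1 - 180)/5.5 = -27.27
First valid solution (0 < t < 60): t = 38.18 minutes
The hands are opposite at 38.18 minutes past 1:00.

Final answer: 38.18 minutes past 1:00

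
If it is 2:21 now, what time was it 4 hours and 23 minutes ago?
Starting time: 2:21 = 141 total minutes past 12:00
Subtracting: 4 hours and 23 minutes = 263 minutes
141 - 263 = -122 (negative, add 12 hours = 720) = 598 minutes
= 9 hours and 58 minutes past 12:00 = 9:58

Final answer: 9:58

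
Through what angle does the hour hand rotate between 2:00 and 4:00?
The hour hand moves 0.5 degrees per minute.
Time elapsed: 4:00 - 2:00 = 120 minutes
Angular displacement: 120 x 0.5 = 60 degrees

Final answer: 60 degrees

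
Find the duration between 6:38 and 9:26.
From 6:38 to 9:26:
(9 x 60 + 26) - (6 x 60 + 38) = 566 - 398 = 168 minutes
= 2 hours and 48 minutes

Final answer: 2 hours and 48 minutes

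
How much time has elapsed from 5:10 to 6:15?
From 5:10 to 6:15:
(6 x 60 + 15) - (5 x 60 + 10) = 375 - 310 = 65 minutes
= 1 hour and 5 minutes

Final answer: 1 hour and 5 minutes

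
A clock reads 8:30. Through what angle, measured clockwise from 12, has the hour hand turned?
The hour hand moves 30 degrees per hour and 0.5 degrees per minute.
At 8:30: (8) x 30 + 30 x 0.5 = 240 + 15 = 255 degrees

Final answer: 255 degrees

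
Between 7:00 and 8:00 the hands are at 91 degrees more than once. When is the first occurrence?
At t minutes past 7:00, the hour hand is at 30 x 7 + 0.5t degrees and the minute hand is at 6t degrees.
The smaller angle between them is 91 degrees when |30H - 5.5t| = 91 or |30H - 5.5t| = 269.
With H = 7, solve 30 x 7 - 5.5t = +/- target for each target:
  t = (30 x 7 - 91) / 5.5 = 21.64
  t = (30 x 7 + 91) / 5.5 = 54.73
  t = (30 x 7 - 269) / 5.5 = -10.73 (outside (0, 60))
  t = (30 x 7 + 269) / 5.5 = 87.09 (outside (0, 60))
Valid solutions in (0, 60): {21.64, 54.73} minutes.
The first occurrence is t = 21.64 minutes.
The hands form a 91-degree angle at 21.64 minutes past 7:00.

Final answer: 21.64 minutes past 7:00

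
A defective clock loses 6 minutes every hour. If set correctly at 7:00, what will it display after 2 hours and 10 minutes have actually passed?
For every 60 true minutes, the faulty clock advances 60 - 6 = 54 minutes.
True elapsed: 2 hours and 10 minutes = 130 minutes.
Faulty clock advances: 130 x 54/60 = 117 minutes (drift: 13 minutes behind).
Shown time: 7:00 + 117 minutes = 8:57.

Final answer: 8:57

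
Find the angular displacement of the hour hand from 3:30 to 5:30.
The hour hand moves 0.5 degrees per minute.
Time elapsed: 5:30 - 3:30 = 120 minutes
Angular displacement: 120 x 0.5 = 60 degrees

Final answer: 60 degrees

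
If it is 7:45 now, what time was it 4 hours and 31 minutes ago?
Starting time: 7:45 = 465 total minutes past 12:00
Subtracting: 4 hours and 31 minutes = 271 minutes
465 - 271 = 194 minutes
= 3 hours and 14 minutes past 12:00 = 3:14

Final answer: 3:14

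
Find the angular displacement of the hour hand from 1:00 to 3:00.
The hour hand moves 0.5 degrees per minute.
Time elapsed: 3:00 - 1:00 = 120 minutes
Angular displacement: 120 x 0.5 = 60 degrees

Final answer: 60 degrees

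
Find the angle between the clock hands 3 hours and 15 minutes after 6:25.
First find the time 3 hours and 15 minutes after 6:25.
Total minutes: 6 x 60 + 25 + 3 x 60 + 15 = 580.
580 mod 720 = 580 minutes = 9:40.
Now compute the angle at 9:40:
Hour hand: 9 x 30 + 40 x 0.5 = 290 degrees
Minute hand: 40 x 6 = 240 degrees
Difference: |290 - 240| = 50 degrees
The angle is 50 degrees

Final answer: 50 degrees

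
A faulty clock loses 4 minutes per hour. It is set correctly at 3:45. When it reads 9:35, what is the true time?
For every 60 true minutes, the faulty clock advances 56 minutes, so 1 faulty-clock minute corresponds to 60/56 true minutes.
From 3:45 to 9:35 on the faulty dial is 350 minutes.
True elapsed: 350 x 60/56 = 375 minutes = 6 hours and 15 minutes.
True time: 3:45 + 6 hours and 15 minutes = 10:00.

Final answer: 10:00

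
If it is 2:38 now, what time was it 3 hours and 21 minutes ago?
Starting time: 2:38 = 158 total minutes past 12:00
Subtracting: 3 hours and 21 minutes = 201 minutes
158 - 201 = -43 (negative, add 12 hours = 720) = 677 minutes
= 11 hours and 17 minutes past 12:00 = 11:17

Final answer: 11:17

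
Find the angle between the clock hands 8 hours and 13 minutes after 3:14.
First find the time 8 hours and 13 minutes after 3:14.
Total minutes: 3 x 60 + 14 + 8 x 60 + 13 = 687.
687 mod 720 = 687 minutes = 11:27.
Now compute the angle at 11:27:
Hour hand: 11 x 30 + 27 x 0.5 = 343.5 degrees
Minute hand: 27 x 6 = 162 degrees
Difference: |343.5 - 162| = 181.5 degrees
Smaller angle: 360 - 181.5 = 178.5 degrees

Final answer: 178.5 degrees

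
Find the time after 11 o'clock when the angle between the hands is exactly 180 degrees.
For hands to be 180 degrees apart: |30H - 5.5t| = 180
With H = 11: t = (30 x 11 + 180)/5.5 = 92.73 or t = (30 x 11 - 180)/5.5 = 27.27
First valid solution (0 < t < 60): t = 27.27 minutes
The hands are opposite at 27.27 minutes past 11:00.

Final answer: 27.27 minutes past 11:00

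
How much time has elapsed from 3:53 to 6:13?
From 3:53 to 6:13:
(6 x 60 + 13) - (3 x 60 + 53) = 373 - 233 = 140 minutes
= 2 hours and 20 minutes

Final answer: 2 hours and 20 minutes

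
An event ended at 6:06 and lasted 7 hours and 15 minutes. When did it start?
Starting time: 6:06 = 366 total minutes past 12:00
Subtracting: 7 hours and 15 minutes = 435 minutes
366 - 435 = -69 (negative, add 12 hours = 720) = 651 minutes
= 10 hours and 51 minutes past 12:00 = 10:51

Final answer: 10:51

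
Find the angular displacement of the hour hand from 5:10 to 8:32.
The hour hand moves 0.5 degrees per minute.
Time elapsed: 8:32 - 5:10 = 202 minutes
Angular displacement: 202 x 0.5 = 101 degrees

Final answer: 101 degrees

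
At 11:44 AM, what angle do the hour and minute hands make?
Hour hand position: 11 x 30 + 44 x 0.5 = 352 degrees
Minute hand position: 44 x 6 = 264 degrees
Difference: |352 - 264| = 88 degrees
The angle between the hands is 88 degrees

Final answer: 88 degrees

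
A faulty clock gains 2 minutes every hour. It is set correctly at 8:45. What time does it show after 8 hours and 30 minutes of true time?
For every 60 true minutes, the faulty clock advances 60 + 2 = 62 minutes.
True elapsed: 8 hours and 30 minutes = 510 minutes.
Faulty clock advances: 510 x 62/60 = 527 minutes (drift: 17 minutes ahead).
Shown time: 8:45 + 527 minutes = 5:32.

Final answer: 5:32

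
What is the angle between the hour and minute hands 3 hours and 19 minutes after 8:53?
First find the time 3 hours and 19 minutes after 8:53.
Total minutes: 8 x 60 + 53 + 3 x 60 + 19 = 732.
732 mod 720 = 12 minutes = 12:12.
Now compute the angle at 12:12:
Hour hand: 0 x 30 + 12 x 0.5 = 6 degrees
Minute hand: 12 x 6 = 72 degrees
Difference: |6 - 72| = 66 degrees
The angle is 66 degrees

Final answer: 66 degrees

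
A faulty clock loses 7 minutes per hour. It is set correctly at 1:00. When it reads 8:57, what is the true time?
For every 60 true minutes, the faulty clock advances 53 minutes, so 1 faulty-clock minute corresponds to 60/53 true minutes.
From 1:00 to 8:57 on the faulty dial is 477 minutes.
True elapsed: 477 x 60/53 = 540 minutes = 9 hours.
True time: 1:00 + 9 hours = 10:00.

Final answer: 10:00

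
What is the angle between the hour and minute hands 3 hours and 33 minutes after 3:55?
First find the time 3 hours and 33 minutes after 3:55.
Total minutes: 3 x 60 + 55 + 3 x 60 + 33 = 448.
448 mod 720 = 448 minutes = 7:28.
Now compute the angle at 7:28:
Hour hand: 7 x 30 + 28 x 0.5 = 224 degrees
Minute hand: 28 x 6 = 168 degrees
Difference: |224 - 168| = 56 degrees
The angle is 56 degrees

Final answer: 56 degrees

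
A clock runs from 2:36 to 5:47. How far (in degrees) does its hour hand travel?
The hour hand moves 0.5 degrees per minute.
Time elapsed: 5:47 - 2:36 = 191 minutes
Angular displacement: 191 x 0.5 = 95.5 degrees

Final answer: 95.5 degrees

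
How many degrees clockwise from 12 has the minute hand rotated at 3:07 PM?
The minute hand moves 6 degrees per minute.
At 3:07: 7 x 6 = 42 degrees

Final answer: 42 degrees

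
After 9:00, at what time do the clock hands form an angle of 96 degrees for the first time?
At t minutes past 9:00, the hour hand is at 30 x 9 + 0.5t degrees and the minute hand is at 6t degrees.
The smaller angle between them is 96 degrees when |30H - 5.5t| = 96 or |30H - 5.5t| = 264.
With H = 9, solve 30 x 9 - 5.5t = +/- target for each target:
  t = (30 x 9 - 96) / 5.5 = 31.64
  t = (30 x 9 + 96) / 5.5 = 66.55 (outside (0, 60))
  t = (30 x 9 - 264) / 5.5 = 1.09
  t = (30 x 9 + 264) / 5.5 = 97.09 (outside (0, 60))
Valid solutions in (0, 60): {1.09, 31.64} minutes.
The first occurrence is t = 1.09 minutes.
The hands form a 96-degree angle at 1.09 minutes past 9:00.

Final answer: 1.09 minutes past 9:00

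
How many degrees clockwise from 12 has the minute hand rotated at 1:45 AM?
The minute hand moves 6 degrees per minute.
At 1:45: 45 x 6 = 270 degrees

Final answer: 270 degrees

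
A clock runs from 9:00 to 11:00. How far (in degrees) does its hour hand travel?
The hour hand moves 0.5 degrees per minute.
Time elapsed: 11:00 - 9:00 = 120 minutes
Angular displacement: 120 x 0.5 = 60 degrees

Final answer: 60 degrees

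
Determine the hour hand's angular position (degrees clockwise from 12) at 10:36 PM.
The hour hand moves 30 degrees per hour and 0.5 degrees per minute.
At 10:36: (10) x 30 + 36 x 0.5 = 300 + 18 = 318 degrees

Final answer: 318 degrees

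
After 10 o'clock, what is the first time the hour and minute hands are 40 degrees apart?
At t minutes past 10:00, the hour hand is at 30 x 10 + 0.5t degrees and the minute hand is at 6t degrees.
The smaller angle between them is 40 degrees when |30H - 5.5t| = 40 or |30H - 5.5t| = 320.
With H = 10, solve 30 x 10 - 5.5t = +/- target for each target:
  t = (30 x 10 - 40) / 5.5 = 47.27
  t = (30 x 10 + 40) / 5.5 = 61.82 (outside (0, 60))
  t = (30 x 10 - 320) / 5.5 = -3.64 (outside (0, 60))
  t = (30 x 10 + 320) / 5.5 = 112.73 (outside (0, 60))
Valid solutions in (0, 60): {47.27} minutes.
The first occurrence is t = 47.27 minutes.
The hands form a 40-degree angle at 47.27 minutes past 10:00.

Final answer: 47.27 minutes past 10:00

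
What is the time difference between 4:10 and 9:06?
From 4:10 to 9:06:
(9 x 60 + 6) - (4 x 60 + 10) = 546 - 250 = 296 minutes
= 4 hours and 56 minutes

Final answer: 4 hours and 56 minutes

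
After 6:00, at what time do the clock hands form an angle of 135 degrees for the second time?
At t minutes past 6:00, the hour hand is at 30 x 6 + 0.5t degrees and the minute hand is at 6t degrees.
The smaller angle between them is 135 degrees when |30H - 5.5t| = 135 or |30H - 5.5t| = 225.
With H = 6, solve 30 x 6 - 5.5t = +/- target for each target:
  t = (30 x 6 - 135) / 5.5 = 8.18
  t = (30 x 6 + 135) / 5.5 = 57.27
  t = (30 x 6 - 225) / 5.5 = -8.18 (outside (0, 60))
  t = (30 x 6 + 225) / 5.5 = 73.64 (outside (0, 60))
Valid solutions in (0, 60): {8.18, 57.27} minutes.
The second occurrence is t = 57.27 minutes.
The hands form a 135-degree angle at 57.27 minutes past 6:00.

Final answer: 57.27 minutes past 6:00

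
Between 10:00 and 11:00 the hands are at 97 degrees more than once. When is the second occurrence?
At t minutes past 10:00, the hour hand is at 30 x 10 + 0.5t degrees and the minute hand is at 6t degrees.
The smaller angle between them is 97 degrees when |30H - 5.5t| = 97 or |30H - 5.5t| = 263.
With H = 10, solve 30 x 10 - 5.5t = +/- target for each target:
  t = (30 x 10 - 97) / 5.5 = 36.91
  t = (30 x 10 + 97) / 5.5 = 72.18 (outside (0, 60))
  t = (30 x 10 - 263) / 5.5 = 6.73
  t = (30 x 10 + 263) / 5.5 = 102.36 (outside (0, 60))
Valid solutions in (0, 60): {6.73, 36.91} minutes.
The second occurrence is t = 36.91 minutes.
The hands form a 97-degree angle at 36.91 minutes past 10:00.

Final answer: 36.91 minutes past 10:00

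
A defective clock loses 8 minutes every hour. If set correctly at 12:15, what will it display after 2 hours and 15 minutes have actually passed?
For every 60 true minutes, the faulty clock advances 60 - 8 = 52 minutes.
True elapsed: 2 hours and 15 minutes = 135 minutes.
Faulty clock advances: 135 x 52/60 = 117 minutes (drift: 18 minutes behind).
Shown time: 12:15 + 117 minutes = 2:12.

Final answer: 2:12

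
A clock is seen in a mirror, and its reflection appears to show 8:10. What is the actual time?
Reflection across the vertical (12-6) axis maps a hand at angle A degrees to (360 - A) degrees, which sends a reading of T minutes past 12:00 to (720 - T) minutes past 12:00.
Mirror reads 8:10 = 490 minutes past 12:00.
Actual time: (720 - 490) mod 720 = 230 minutes = 3:50.

Final answer: 3:50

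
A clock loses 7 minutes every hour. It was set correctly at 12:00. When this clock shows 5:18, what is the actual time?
For every 60 true minutes, the faulty clock advances 53 minutes, so 1 faulty-clock minute corresponds to 60/53 true minutes.
From 12:00 to 5:18 on the faulty dial is 318 minutes.
True elapsed: 318 x 60/53 = 360 minutes = 6 hours.
True time: 12:00 + 6 hours = 6:00.

Final answer: 6:00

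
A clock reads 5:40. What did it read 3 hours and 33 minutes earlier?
Starting time: 5:40 = 340 total minutes past 12:00
Subtracting: 3 hours and 33 minutes = 213 minutes
340 - 213 = 127 minutes
= 2 hours and 7 minutes past 12:00 = 2:07

Final answer: 2:07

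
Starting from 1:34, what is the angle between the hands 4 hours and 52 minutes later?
First find the time 4 hours and 52 minutes after 1:34.
Total minutes: 1 x 60 + 34 + 4 x 60 + 52 = 386.
386 mod 720 = 386 minutes = 6:26.
Now compute the angle at 6:26:
Hour hand: 6 x 30 + 26 x 0.5 = 193 degrees
Minute hand: 26 x 6 = 156 degrees
Difference: |193 - 156| = 37 degrees
The angle is 37 degrees

Final answer: 37 degrees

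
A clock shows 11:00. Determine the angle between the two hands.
Hour hand position: 11 x 30 + 0 x 0.5 = 330 degrees
Minute hand position: 0 x 6 = 0 degrees
Difference: |330 - 0| = 330 degrees
Since 330 > 180, the smaller angle is 360 - 330 = 30 degrees

Final answer: 30 degrees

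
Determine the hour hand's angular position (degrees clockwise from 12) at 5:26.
The hour hand moves 30 degrees per hour and 0.5 degrees per minute.
At 5:26: (5) x 30 + 26 x 0.5 = 150 + 13 = 163 degrees

Final answer: 163 degrees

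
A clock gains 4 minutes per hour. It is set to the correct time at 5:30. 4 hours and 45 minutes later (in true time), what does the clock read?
For every 60 true minutes, the faulty clock advances 60 + 4 = 64 minutes.
True elapsed: 4 hours and 45 minutes = 285 minutes.
Faulty clock advances: 285 x 64/60 = 304 minutes (drift: 19 minutes ahead).
Shown time: 5:30 + 304 minutes = 10:34.

Final answer: 10:34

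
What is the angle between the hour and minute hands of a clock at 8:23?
Hour hand position: 8 x 30 + 23 x 0.5 = 251.5 degrees
Minute hand position: 23 x 6 = 138 degrees
Difference: |251.5 - 138| = 113.5 degrees
The angle between the hands is 113.5 degrees

Final answer: 113.5 degrees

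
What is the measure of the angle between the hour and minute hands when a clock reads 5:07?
Hour hand position: 5 x 30 + 7 x 0.5 = 153.5 degrees
Minute hand position: 7 x 6 = 42 degrees
Difference: |153.5 - 42| = 111.5 degrees
The angle between the hands is 111.5 degrees

Final answer: 111.5 degrees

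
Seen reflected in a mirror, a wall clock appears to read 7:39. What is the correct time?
Reflection across the vertical (12-6) axis maps a hand at angle A degrees to (360 - A) degrees, which sends a reading of T minutes past 12:00 to (720 - T) minutes past 12:00.
Mirror reads 7:39 = 459 minutes past 12:00.
Actual time: (720 - 459) mod 720 = 261 minutes = 4:21.

Final answer: 4:21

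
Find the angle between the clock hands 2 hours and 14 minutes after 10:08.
First find the time 2 hours and 14 minutes after 10:08.
Total minutes: 10 x 60 + 8 + 2 x 60 + 14 = 742.
742 mod 720 = 22 minutes = 12:22.
Now compute the angle at 12:22:
Hour hand: 0 x 30 + 22 x 0.5 = 11 degrees
Minute hand: 22 x 6 = 132 degrees
Difference: |11 - 132| = 121 degrees
The angle is 121 degrees

Final answer: 121 degrees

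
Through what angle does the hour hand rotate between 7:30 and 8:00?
The hour hand moves 0.5 degrees per minute.
Time elapsed: 8:00 - 7:30 = 30 minutes
Angular displacement: 30 x 0.5 = 15 degrees

Final answer: 15 degrees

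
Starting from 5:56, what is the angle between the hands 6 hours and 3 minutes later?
First find the time 6 hours and 3 minutes after 5:56.
Total minutes: 5 x 60 + 56 + 6 x 60 + 3 = 719.
719 mod 720 = 719 minutes = 11:59.
Now compute the angle at 11:59:
Hour hand: 11 x 30 + 59 x 0.5 = 359.5 degrees
Minute hand: 59 x 6 = 354 degrees
Difference: |359.5 - 354| = 5.5 degrees
The angle is 5.5 degrees

Final answer: 5.5 degrees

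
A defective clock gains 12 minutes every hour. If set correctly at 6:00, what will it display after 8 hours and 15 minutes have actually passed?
For every 60 true minutes, the faulty clock advances 60 + 12 = 72 minutes.
True elapsed: 8 hours and 15 minutes = 495 minutes.
Faulty clock advances: 495 x 72/60 = 594 minutes (drift: 99 minutes ahead).
Shown time: 6:00 + 594 minutes = 3:54.

Final answer: 3:54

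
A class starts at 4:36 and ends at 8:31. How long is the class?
From 4:36 to 8:31:
(8 x 60 + 31) - (4 x 60 + 36) = 511 - 276 = 235 minutes
= 3 hours and 55 minutes

Final answer: 3 hours and 55 minutes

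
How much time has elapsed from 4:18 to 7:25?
From 4:18 to 7:25:
(7 x 60 + 25) - (4 x 60 + 18) = 445 - 258 = 187 minutes
= 3 hours and 7 minutes

Final answer: 3 hours and 7 minutes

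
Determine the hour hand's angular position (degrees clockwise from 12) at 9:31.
The hour hand moves 30 degrees per hour and 0.5 degrees per minute.
At 9:31: (9) x 30 + 31 x 0.5 = 270 + 15.5 = 285.5 degrees

Final answer: 285.5 degrees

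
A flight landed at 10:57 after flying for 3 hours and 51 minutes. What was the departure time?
Starting time: 10:57 = 657 total minutes past 12:00
Subtracting: 3 hours and 51 minutes = 231 minutes
657 - 231 = 426 minutes
= 7 hours and 6 minutes past 12:00 = 7:06

Final answer: 7:06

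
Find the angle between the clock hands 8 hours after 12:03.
First find the time 8 hours after 12:03.
Total minutes: 12 x 60 + 3 + 8 x 60 + 0 = 1203.
1203 mod 720 = 483 minutes = 8:03.
Now compute the angle at 8:03:
Hour hand: 8 x 30 + 3 x 0.5 = 241.5 degrees
Minute hand: 3 x 6 = 18 degrees
Difference: |241.5 - 18| = 223.5 degrees
Smaller angle: 360 - 223.5 = 136.5 degrees

Final answer: 136.5 degrees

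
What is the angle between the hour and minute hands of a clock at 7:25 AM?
Hour hand position: 7 x 30 + 25 x 0.5 = 222.5 degrees
Minute hand position: 25 x 6 = 150 degrees
Difference: |222.5 - 150| = 72.5 degrees
The angle between the hands is 72.5 degrees

Final answer: 72.5 degrees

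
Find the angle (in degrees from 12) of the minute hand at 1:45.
The minute hand moves 6 degrees per minute.
At 1:45: 45 x 6 = 270 degrees

Final answer: 270 degrees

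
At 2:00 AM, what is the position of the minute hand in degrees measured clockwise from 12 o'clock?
The minute hand moves 6 degrees per minute.
At 2:00: 0 x 6 = 0 degrees

Final answer: 0 degrees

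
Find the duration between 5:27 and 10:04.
From 5:27 to 10:04:
(10 x 60 + 4) - (5 x 60 + 27) = 604 - 327 = 277 minutes
= 4 hours and 37 minutes

Final answer: 4 hours and 37 minutes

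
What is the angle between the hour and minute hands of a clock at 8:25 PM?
Hour hand position: 8 x 30 + 25 x 0.5 = 252.5 degrees
Minute hand position: 25 x 6 = 150 degrees
Difference: |252.5 - 150| = 102.5 degrees
The angle between the hands is 102.5 degrees

Final answer: 102.5 degrees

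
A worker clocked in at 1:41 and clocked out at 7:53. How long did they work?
From 1:41 to 7:53:
(7 x 60 + 53) - (1 x 60 + 41) = 473 - 101 = 372 minutes
= 6 hours and 12 minutes

Final answer: 6 hours and 12 minutes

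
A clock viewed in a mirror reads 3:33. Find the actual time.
Reflection across the vertical (12-6) axis maps a hand at angle A degrees to (360 - A) degrees, which sends a reading of T minutes past 12:00 to (720 - T) minutes past 12:00.
Mirror reads 3:33 = 213 minutes past 12:00.
Actual time: (720 - 213) mod 720 = 507 minutes = 8:27.

Final answer: 8:27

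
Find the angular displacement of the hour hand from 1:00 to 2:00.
The hour hand moves 0.5 degrees per minute.
Time elapsed: 2:00 - 1:00 = 60 minutes
Angular displacement: 60 x 0.5 = 30 degrees

Final answer: 30 degrees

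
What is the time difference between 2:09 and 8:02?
From 2:09 to 8:02:
(8 x 60 + 2) - (2 x 60 + 9) = 482 - 129 = 353 minutes
= 5 hours and 53 minutes

Final answer: 5 hours and 53 minutes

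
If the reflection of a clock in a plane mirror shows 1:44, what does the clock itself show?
Reflection across the vertical (12-6) axis maps a hand at angle A degrees to (360 - A) degrees, which sends a reading of T minutes past 12:00 to (720 - T) minutes past 12:00.
Mirror reads 1:44 = 104 minutes past 12:00.
Actual time: (720 - 104) mod 720 = 616 minutes = 10:16.

Final answer: 10:16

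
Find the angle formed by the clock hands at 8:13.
Hour hand position: 8 x 30 + 13 x 0.5 = 246.5 degrees
Minute hand position: 13 x 6 = 78 degrees
Difference: |246.5 - 78| = 168.5 degrees
The angle between the hands is 168.5 degrees

Final answer: 168.5 degrees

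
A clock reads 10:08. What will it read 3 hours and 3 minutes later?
Starting time: 10:08
Adding 3 minutes to 8 minutes: 8 + 3 = 11 minutes
Adding 3 hours: 10 + 3 = 13 - 12 = 1
Final time: 1:11

Final answer: 1:11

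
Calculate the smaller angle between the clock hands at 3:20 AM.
Hour hand position: 3 x 30 + 20 x 0.5 = 100 degrees
Minute hand position: 20 x 6 = 120 degrees
Difference: |100 - 120| = 20 degrees
The angle between the hands is 20 degrees

Final answer: 20 degrees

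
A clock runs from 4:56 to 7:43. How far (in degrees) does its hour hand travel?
The hour hand moves 0.5 degrees per minute.
Time elapsed: 7:43 - 4:56 = 167 minutes
Angular displacement: 167 x 0.5 = 83.5 degrees

Final answer: 83.5 degrees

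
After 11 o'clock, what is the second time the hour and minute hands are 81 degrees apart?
At t minutes past 11:00, the hour hand is at 30 x 11 + 0.5t degrees and the minute hand is at 6t degrees.
The smaller angle between them is 81 degrees when |30H - 5.5t| = 81 or |30H - 5.5t| = 279.
With H = 11, solve 30 x 11 - 5.5t = +/- target for each target:
  t = (30 x 11 - 81) / 5.5 = 45.27
  t = (30 x 11 + 81) / 5.5 = 74.73 (outside (0, 60))
  t = (30 x 11 - 279) / 5.5 = 9.27
  t = (30 x 11 + 279) / 5.5 = 110.73 (outside (0, 60))
Valid solutions in (0, 60): {9.27, 45.27} minutes.
The second occurrence is t = 45.27 minutes.
The hands form a 81-degree angle at 45.27 minutes past 11:00.

Final answer: 45.27 minutes past 11:00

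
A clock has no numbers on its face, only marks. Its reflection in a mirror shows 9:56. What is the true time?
Reflection across the vertical (12-6) axis maps a hand at angle A degrees to (360 - A) degrees, which sends a reading of T minutes past 12:00 to (720 - T) minutes past 12:00.
Mirror reads 9:56 = 596 minutes past 12:00.
Actual time: (720 - 596) mod 720 = 124 minutes = 2:04.

Final answer: 2:04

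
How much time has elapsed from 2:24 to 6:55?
From 2:24 to 6:55:
(6 x 60 + 55) - (2 x 60 + 24) = 415 - 144 = 271 minutes
= 4 hours and 31 minutes

Final answer: 4 hours and 31 minutes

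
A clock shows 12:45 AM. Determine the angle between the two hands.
Hour hand position: 0 x 30 + 45 x 0.5 = 22.5 degrees
Minute hand position: 45 x 6 = 270 degrees
Difference: |22.5 - 270| = 247.5 degrees
Since 247.5 > 180, the smaller angle is 360 - 247.5 = 112.5 degrees

Final answer: 112.5 degrees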